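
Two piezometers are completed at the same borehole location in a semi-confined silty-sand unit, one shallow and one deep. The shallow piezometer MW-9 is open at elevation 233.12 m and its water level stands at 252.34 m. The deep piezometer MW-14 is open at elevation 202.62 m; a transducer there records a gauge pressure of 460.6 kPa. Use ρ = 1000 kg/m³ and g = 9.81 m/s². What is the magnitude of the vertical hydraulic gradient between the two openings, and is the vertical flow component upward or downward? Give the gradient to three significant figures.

Total head at MW-9: h = 252.34 m (water level in the standpipe).
Pressure head at MW-14: ψ = P/(ρg) = 460.6×1000 / (1000 × 9.81) = 46.95 m.
Total head at MW-14: h = z + ψ = 202.62 + 46.95 = 249.57 m.
Δh = h(MW-9) − h(MW-14) = 252.34 − 249.57 = 2.77 m.
Vertical separation Δz = 233.12 − 202.62 = 30.50 m.
|i_v| = |Δh| / Δz = 2.77 / 30.50 = 0.0908.
Head is higher in the shallow piezometer, so vertical flow is downward (recharge condition).

|i_v| ≈ 0.0908; vertical flow is downward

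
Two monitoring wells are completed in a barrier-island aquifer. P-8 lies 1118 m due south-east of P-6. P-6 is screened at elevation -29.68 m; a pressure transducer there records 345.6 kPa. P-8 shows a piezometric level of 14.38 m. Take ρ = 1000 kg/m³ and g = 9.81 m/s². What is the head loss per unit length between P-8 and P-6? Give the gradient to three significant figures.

Pressure head at P-6: ψ = P/(ρg) = 345.6×1000 / (1000 × 9.81) = 35.23 m.
Total head at P-6: h = z + ψ = -29.68 + 35.23 = 5.55 m.
Total head at P-8: h = 14.38 m (water level in the piezometer is the total head).
Head difference: h(P-6) − h(P-8) = 5.55 − 14.38 = -8.83 m.
Hydraulic gradient: i = |Δh| / L = 8.83 / 1118 = 0.00790.

i ≈ 0.00790 m/m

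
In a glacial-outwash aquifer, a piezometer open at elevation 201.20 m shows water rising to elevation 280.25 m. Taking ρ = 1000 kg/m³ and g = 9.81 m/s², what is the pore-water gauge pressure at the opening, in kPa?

Pressure head ψ = h − z = 280.25 − 201.20 = 79.05 m.
P = ρgψ = 1000 × 9.81 × 79.05 = 775480 Pa ≈ 775 kPa.

P ≈ 775 kPa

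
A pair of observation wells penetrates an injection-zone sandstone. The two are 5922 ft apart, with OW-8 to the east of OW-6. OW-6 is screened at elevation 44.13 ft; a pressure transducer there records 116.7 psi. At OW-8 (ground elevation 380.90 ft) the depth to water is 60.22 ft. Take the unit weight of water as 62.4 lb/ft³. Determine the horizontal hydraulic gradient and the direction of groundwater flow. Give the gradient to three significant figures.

Pressure head at OW-6: ψ = 144·P/γ = 144 × 116.7 / 62.4 = 269.31 ft.
Total head at OW-6: h = z + ψ = 44.13 + 269.31 = 313.44 ft.
Total head at OW-8: h = 380.90 − 60.22 = 320.68 ft.
Head difference: h(OW-6) − h(OW-8) = 313.44 − 320.68 = -7.24 ft.
Hydraulic gradient: i = |Δh| / L = 7.24 / 5922 = 0.00122.
Flow is from higher to lower head: from OW-8 toward OW-6, i.e. toward the west.

i ≈ 0.00122; groundwater flows toward the west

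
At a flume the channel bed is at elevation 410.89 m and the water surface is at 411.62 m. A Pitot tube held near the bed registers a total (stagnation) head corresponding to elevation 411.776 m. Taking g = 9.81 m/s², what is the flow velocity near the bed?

v ≈ 1.75 m/s

Near the bed, under hydrostatic conditions, the piezometric head (z + ψ) equals the free-surface elevation, 411.62 m.
Velocity head = total − piezometric = 411.776 − 411.62 = 0.156 m.
v = √(2g·h_v) = √(2 × 9.81 × 0.156) = 1.75 m/s.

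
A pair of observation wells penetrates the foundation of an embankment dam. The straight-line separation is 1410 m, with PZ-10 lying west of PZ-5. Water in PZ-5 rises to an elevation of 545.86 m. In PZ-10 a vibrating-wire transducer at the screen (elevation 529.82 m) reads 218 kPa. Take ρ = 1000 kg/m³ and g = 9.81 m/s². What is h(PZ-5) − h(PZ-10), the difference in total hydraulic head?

Δh ≈ -6.18 m

Total head at PZ-5: h = 545.86 m (water level in the piezometer is the total head).
Pressure head at PZ-10: ψ = P/(ρg) = 218×1000 / (1000 × 9.81) = 22.22 m.
Total head at PZ-10: h = z + ψ = 529.82 + 22.22 = 552.04 m.
Head difference: h(PZ-5) − h(PZ-10) = 545.86 − 552.04 = -6.18 m.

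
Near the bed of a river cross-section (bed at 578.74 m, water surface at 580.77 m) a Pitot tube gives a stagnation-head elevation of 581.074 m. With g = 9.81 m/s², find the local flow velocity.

Near the bed, under hydrostatic conditions, the piezometric head (z + ψ) equals the free-surface elevation, 580.77 m.
Velocity head = total − piezometric = 581.074 − 580.77 = 0.304 m.
v = √(2g·h_v) = √(2 × 9.81 × 0.304) = 2.44 m/s.

v ≈ 2.44 m/s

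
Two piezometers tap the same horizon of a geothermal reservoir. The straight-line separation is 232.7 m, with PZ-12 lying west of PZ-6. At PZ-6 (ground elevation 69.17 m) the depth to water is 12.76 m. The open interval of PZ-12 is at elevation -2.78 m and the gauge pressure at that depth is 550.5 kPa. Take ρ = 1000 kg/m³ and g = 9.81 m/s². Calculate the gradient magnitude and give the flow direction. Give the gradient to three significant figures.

i ≈ 0.0132; groundwater flows toward the west

Total head at PZ-6: h = 69.17 − 12.76 = 56.41 m.
Pressure head at PZ-12: ψ = P/(ρg) = 550.5×1000 / (1000 × 9.81) = 56.12 m.
Total head at PZ-12: h = z + ψ = -2.78 + 56.12 = 53.34 m.
Head difference: h(PZ-6) − h(PZ-12) = 56.41 − 53.34 = 3.07 m.
Hydraulic gradient: i = |Δh| / L = 3.07 / 232.7 = 0.0132.
Flow is from higher to lower head: from PZ-6 toward PZ-12, i.e. toward the west.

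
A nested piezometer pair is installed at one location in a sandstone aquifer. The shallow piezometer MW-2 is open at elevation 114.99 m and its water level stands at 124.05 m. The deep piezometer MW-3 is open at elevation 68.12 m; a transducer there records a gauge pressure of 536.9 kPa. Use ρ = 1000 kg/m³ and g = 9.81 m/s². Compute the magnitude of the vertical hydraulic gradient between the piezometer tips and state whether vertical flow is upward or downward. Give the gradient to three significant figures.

Total head at MW-2: h = 124.05 m (water level in the standpipe).
Pressure head at MW-3: ψ = P/(ρg) = 536.9×1000 / (1000 × 9.81) = 54.73 m.
Total head at MW-3: h = z + ψ = 68.12 + 54.73 = 122.85 m.
Δh = h(MW-2) − h(MW-3) = 124.05 − 122.85 = 1.20 m.
Vertical separation Δz = 114.99 − 68.12 = 46.87 m.
|i_v| = |Δh| / Δz = 1.20 / 46.87 = 0.0256.
Head is higher in the shallow piezometer, so vertical flow is downward (recharge condition).

|i_v| ≈ 0.0256; vertical flow is downward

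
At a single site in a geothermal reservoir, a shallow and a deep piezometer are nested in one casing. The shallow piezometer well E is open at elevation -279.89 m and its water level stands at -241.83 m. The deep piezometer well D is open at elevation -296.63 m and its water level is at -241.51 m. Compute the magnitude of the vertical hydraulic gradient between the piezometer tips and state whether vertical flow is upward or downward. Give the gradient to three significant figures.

|i_v| ≈ 0.0191; vertical flow is upward

Total head at well E: h = -241.83 m (water level in the standpipe).
Total head at well D: h = -241.51 m.
Δh = h(well E) − h(well D) = -241.83 − (-241.51) = -0.32 m.
Vertical separation Δz = -279.89 − (-296.63) = 16.74 m.
|i_v| = |Δh| / Δz = 0.32 / 16.74 = 0.0191.
Head is higher in the deep piezometer, so vertical flow is upward (discharge condition).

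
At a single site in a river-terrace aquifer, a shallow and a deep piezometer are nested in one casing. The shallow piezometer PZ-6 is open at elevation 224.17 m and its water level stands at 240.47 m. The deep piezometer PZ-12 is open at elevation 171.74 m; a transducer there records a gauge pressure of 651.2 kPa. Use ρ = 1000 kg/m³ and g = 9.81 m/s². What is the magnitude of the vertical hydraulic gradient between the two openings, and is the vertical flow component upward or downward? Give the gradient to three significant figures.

Total head at PZ-6: h = 240.47 m (water level in the standpipe).
Pressure head at PZ-12: ψ = P/(ρg) = 651.2×1000 / (1000 × 9.81) = 66.38 m.
Total head at PZ-12: h = z + ψ = 171.74 + 66.38 = 238.12 m.
Δh = h(PZ-6) − h(PZ-12) = 240.47 − 238.12 = 2.35 m.
Vertical separation Δz = 224.17 − 171.74 = 52.43 m.
|i_v| = |Δh| / Δz = 2.35 / 52.43 = 0.0448.
Head is higher in the shallow piezometer, so vertical flow is downward (recharge condition).

|i_v| ≈ 0.0448; vertical flow is downward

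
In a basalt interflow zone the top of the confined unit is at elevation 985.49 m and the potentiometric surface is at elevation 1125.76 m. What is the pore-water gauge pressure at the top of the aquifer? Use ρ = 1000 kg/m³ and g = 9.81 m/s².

P ≈ 1380 kPa

Pressure head at the aquifer top: ψ = h − z = 1125.76 − 985.49 = 140.27 m.
P = ρgψ = 1000 × 9.81 × 140.27 = 1376049 Pa ≈ 1380 kPa.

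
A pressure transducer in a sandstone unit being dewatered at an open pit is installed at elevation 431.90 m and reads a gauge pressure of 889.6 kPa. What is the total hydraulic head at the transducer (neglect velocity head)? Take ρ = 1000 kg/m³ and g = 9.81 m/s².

ψ = P/(ρg) = 889.6×1000 / (1000 × 9.81) = 90.68 m.
h = z + ψ = 431.90 + 90.68 = 522.58 m.

h ≈ 522.58 m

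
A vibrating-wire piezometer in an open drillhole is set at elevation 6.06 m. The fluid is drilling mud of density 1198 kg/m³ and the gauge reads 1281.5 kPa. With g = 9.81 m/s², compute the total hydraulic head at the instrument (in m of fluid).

h ≈ 115.10 m

ψ = P/(ρg) = 1281.5×1000 / (1198 × 9.81) = 109.04 m.
h = z + ψ = 6.06 + 109.04 = 115.10 m.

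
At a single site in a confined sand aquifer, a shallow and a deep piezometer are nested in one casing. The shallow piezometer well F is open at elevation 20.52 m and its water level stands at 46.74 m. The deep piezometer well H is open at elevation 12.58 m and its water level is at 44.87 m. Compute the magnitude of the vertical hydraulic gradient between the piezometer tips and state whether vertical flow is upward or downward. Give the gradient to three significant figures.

|i_v| ≈ 0.236; vertical flow is downward

Total head at well F: h = 46.74 m (water level in the standpipe).
Total head at well H: h = 44.87 m.
Δh = h(well F) − h(well H) = 46.74 − 44.87 = 1.87 m.
Vertical separation Δz = 20.52 − 12.58 = 7.94 m.
|i_v| = |Δh| / Δz = 1.87 / 7.94 = 0.236.
Head is higher in the shallow piezometer, so vertical flow is downward (recharge condition).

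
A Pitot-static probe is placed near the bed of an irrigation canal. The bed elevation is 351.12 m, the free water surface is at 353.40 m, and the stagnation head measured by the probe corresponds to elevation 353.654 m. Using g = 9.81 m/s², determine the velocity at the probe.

v ≈ 2.23 m/s

Near the bed, under hydrostatic conditions, the piezometric head (z + ψ) equals the free-surface elevation, 353.40 m.
Velocity head = total − piezometric = 353.654 − 353.40 = 0.254 m.
v = √(2g·h_v) = √(2 × 9.81 × 0.254) = 2.23 m/s.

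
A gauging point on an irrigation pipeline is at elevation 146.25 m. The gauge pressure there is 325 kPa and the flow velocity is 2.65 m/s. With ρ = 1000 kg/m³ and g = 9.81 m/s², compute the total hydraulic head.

Pressure head ψ = P/(ρg) = 325×1000 / (1000 × 9.81) = 33.13 m.
Velocity head = v²/(2g) = 2.65² / (2 × 9.81) = 0.358 m.
h = z + ψ + v²/(2g) = 146.25 + 33.13 + 0.358 = 179.74 m.

h ≈ 179.74 m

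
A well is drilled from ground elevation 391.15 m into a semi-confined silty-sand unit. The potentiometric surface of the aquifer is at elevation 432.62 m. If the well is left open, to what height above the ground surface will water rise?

Water rises to the potentiometric surface, so the rise above ground = 432.62 − 391.15 = 41.47 m.

≈ 41.47 m above ground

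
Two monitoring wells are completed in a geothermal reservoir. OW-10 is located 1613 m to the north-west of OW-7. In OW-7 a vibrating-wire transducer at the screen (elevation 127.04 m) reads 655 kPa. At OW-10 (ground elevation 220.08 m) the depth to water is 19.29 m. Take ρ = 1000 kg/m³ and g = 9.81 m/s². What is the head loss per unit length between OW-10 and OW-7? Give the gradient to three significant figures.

Pressure head at OW-7: ψ = P/(ρg) = 655×1000 / (1000 × 9.81) = 66.77 m.
Total head at OW-7: h = z + ψ = 127.04 + 66.77 = 193.81 m.
Total head at OW-10: h = 220.08 − 19.29 = 200.79 m.
Head difference: h(OW-7) − h(OW-10) = 193.81 − 200.79 = -6.98 m.
Hydraulic gradient: i = |Δh| / L = 6.98 / 1613 = 0.00433.

i ≈ 0.00433 m/m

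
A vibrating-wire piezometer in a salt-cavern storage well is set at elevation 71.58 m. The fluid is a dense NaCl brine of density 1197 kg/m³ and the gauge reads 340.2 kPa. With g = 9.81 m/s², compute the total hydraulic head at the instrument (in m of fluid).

h ≈ 100.55 m

ψ = P/(ρg) = 340.2×1000 / (1197 × 9.81) = 28.97 m.
h = z + ψ = 71.58 + 28.97 = 100.55 m.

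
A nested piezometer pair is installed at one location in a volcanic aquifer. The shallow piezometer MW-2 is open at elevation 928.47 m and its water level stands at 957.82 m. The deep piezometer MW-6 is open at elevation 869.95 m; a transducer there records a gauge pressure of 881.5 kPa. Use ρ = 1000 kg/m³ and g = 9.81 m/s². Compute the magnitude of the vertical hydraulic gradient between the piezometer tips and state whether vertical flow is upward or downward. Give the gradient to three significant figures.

|i_v| ≈ 0.0340; vertical flow is upward

Total head at MW-2: h = 957.82 m (water level in the standpipe).
Pressure head at MW-6: ψ = P/(ρg) = 881.5×1000 / (1000 × 9.81) = 89.86 m.
Total head at MW-6: h = z + ψ = 869.95 + 89.86 = 959.81 m.
Δh = h(MW-2) − h(MW-6) = 957.82 − 959.81 = -1.99 m.
Vertical separation Δz = 928.47 − 869.95 = 58.52 m.
|i_v| = |Δh| / Δz = 1.99 / 58.52 = 0.0340.
Head is higher in the deep piezometer, so vertical flow is upward (discharge condition).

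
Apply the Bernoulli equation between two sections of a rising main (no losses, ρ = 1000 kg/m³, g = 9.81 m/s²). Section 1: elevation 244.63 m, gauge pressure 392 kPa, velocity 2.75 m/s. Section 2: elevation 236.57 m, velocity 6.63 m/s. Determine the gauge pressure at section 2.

Pressure head at 1: ψ₁ = P₁/(ρg) = 392×1000 / (1000 × 9.81) = 39.96 m.
Velocity heads: v₁²/2g = 2.75²/19.62 = 0.385 m; v₂²/2g = 6.63²/19.62 = 2.240 m.
Total head H = z₁ + ψ₁ + v₁²/2g = 244.63 + 39.96 + 0.385 = 284.97 m.
ψ₂ = H − z₂ − v₂²/2g = 284.97 − 236.57 − 2.240 = 46.16 m.
P₂ = ρgψ₂ = 1000 × 9.81 × 46.16 ≈ 453 kPa.

P₂ ≈ 453 kPa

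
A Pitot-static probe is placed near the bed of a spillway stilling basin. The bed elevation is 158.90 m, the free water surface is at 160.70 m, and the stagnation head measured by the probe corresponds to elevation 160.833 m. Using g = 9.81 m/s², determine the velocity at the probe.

Near the bed, under hydrostatic conditions, the piezometric head (z + ψ) equals the free-surface elevation, 160.70 m.
Velocity head = total − piezometric = 160.833 − 160.70 = 0.133 m.
v = √(2g·h_v) = √(2 × 9.81 × 0.133) = 1.62 m/s.

v ≈ 1.62 m/s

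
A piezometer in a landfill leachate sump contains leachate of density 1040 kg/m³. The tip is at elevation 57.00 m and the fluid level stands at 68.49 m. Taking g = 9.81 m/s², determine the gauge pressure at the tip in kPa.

Pressure head ψ = h − z = 68.49 − 57.00 = 11.49 m.
P = ρgψ = 1040 × 9.81 × 11.49 = 117226 Pa ≈ 117 kPa.

P ≈ 117 kPa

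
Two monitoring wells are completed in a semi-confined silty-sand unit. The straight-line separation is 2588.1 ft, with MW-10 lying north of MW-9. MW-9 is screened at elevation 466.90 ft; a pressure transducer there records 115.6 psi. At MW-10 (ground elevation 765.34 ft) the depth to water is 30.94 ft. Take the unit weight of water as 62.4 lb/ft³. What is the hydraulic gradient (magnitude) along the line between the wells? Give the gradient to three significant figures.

i ≈ 0.000282

Pressure head at MW-9: ψ = 144·P/γ = 144 × 115.6 / 62.4 = 266.77 ft.
Total head at MW-9: h = z + ψ = 466.90 + 266.77 = 733.67 ft.
Total head at MW-10: h = 765.34 − 30.94 = 734.40 ft.
Head difference: h(MW-9) − h(MW-10) = 733.67 − 734.40 = -0.73 ft.
Hydraulic gradient: i = |Δh| / L = 0.73 / 2588.1 = 0.000282.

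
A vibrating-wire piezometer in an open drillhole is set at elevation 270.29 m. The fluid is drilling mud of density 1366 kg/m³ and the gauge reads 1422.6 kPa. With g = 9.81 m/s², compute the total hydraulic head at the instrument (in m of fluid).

ψ = P/(ρg) = 1422.6×1000 / (1366 × 9.81) = 106.16 m.
h = z + ψ = 270.29 + 106.16 = 376.45 m.

h ≈ 376.45 m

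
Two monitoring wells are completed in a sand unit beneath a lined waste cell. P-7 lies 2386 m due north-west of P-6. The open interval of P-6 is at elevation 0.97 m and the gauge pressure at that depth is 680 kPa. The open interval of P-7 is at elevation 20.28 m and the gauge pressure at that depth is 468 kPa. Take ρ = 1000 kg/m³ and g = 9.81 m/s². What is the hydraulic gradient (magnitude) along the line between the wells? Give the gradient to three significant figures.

Pressure head at P-6: ψ = P/(ρg) = 680×1000 / (1000 × 9.81) = 69.32 m.
Total head at P-6: h = z + ψ = 0.97 + 69.32 = 70.29 m.
Pressure head at P-7: ψ = P/(ρg) = 468×1000 / (1000 × 9.81) = 47.71 m.
Total head at P-7: h = z + ψ = 20.28 + 47.71 = 67.99 m.
Head difference: h(P-6) − h(P-7) = 70.29 − 67.99 = 2.30 m.
Hydraulic gradient: i = |Δh| / L = 2.30 / 2386 = 0.000964.

i ≈ 0.000964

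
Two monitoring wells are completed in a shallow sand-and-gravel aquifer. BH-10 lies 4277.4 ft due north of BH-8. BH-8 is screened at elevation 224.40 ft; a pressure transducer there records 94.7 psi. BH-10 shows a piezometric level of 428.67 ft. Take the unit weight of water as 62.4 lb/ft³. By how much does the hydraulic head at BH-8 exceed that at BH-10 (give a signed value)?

Δh ≈ 14.27 ft

Pressure head at BH-8: ψ = 144·P/γ = 144 × 94.7 / 62.4 = 218.54 ft.
Total head at BH-8: h = z + ψ = 224.40 + 218.54 = 442.94 ft.
Total head at BH-10: h = 428.67 ft (water level in the piezometer is the total head).
Head difference: h(BH-8) − h(BH-10) = 442.94 − 428.67 = 14.27 ft.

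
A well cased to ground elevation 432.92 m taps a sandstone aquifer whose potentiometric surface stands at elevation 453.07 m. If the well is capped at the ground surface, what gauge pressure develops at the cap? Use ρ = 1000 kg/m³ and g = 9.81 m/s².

Head above the cap: Δh = 453.07 − 432.92 = 20.15 m.
P = ρgΔh = 1000 × 9.81 × 20.15 = 197672 Pa ≈ 198 kPa.

P ≈ 198 kPa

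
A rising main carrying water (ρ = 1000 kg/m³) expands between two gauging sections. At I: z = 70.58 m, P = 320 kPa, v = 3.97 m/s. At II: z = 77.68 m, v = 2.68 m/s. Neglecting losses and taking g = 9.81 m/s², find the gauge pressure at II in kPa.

Pressure head at I: ψ₁ = P₁/(ρg) = 320×1000 / (1000 × 9.81) = 32.62 m.
Velocity heads: v₁²/2g = 3.97²/19.62 = 0.803 m; v₂²/2g = 2.68²/19.62 = 0.366 m.
Total head H = z₁ + ψ₁ + v₁²/2g = 70.58 + 32.62 + 0.803 = 104.00 m.
ψ₂ = H − z₂ − v₂²/2g = 104.00 − 77.68 − 0.366 = 25.95 m.
P₂ = ρgψ₂ = 1000 × 9.81 × 25.95 ≈ 255 kPa.

P₂ ≈ 255 kPa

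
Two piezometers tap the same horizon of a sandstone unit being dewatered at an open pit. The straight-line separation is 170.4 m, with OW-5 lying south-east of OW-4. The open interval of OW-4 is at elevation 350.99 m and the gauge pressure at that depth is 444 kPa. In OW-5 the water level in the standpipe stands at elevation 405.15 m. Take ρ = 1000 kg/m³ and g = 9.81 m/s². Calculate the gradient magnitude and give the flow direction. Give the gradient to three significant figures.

i ≈ 0.0522; groundwater flows toward the north-west

Pressure head at OW-4: ψ = P/(ρg) = 444×1000 / (1000 × 9.81) = 45.26 m.
Total head at OW-4: h = z + ψ = 350.99 + 45.26 = 396.25 m.
Total head at OW-5: h = 405.15 m (water level in the piezometer is the total head).
Head difference: h(OW-4) − h(OW-5) = 396.25 − 405.15 = -8.90 m.
Hydraulic gradient: i = |Δh| / L = 8.90 / 170.4 = 0.0522.
Flow is from higher to lower head: from OW-5 toward OW-4, i.e. toward the north-west.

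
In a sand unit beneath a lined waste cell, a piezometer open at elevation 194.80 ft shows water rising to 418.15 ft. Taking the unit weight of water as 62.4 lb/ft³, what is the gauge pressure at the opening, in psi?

Pressure head ψ = h − z = 418.15 − 194.80 = 223.35 ft.
P = γ·ψ / 144 = 62.4 × 223.35 / 144 = 96.8 psi.

P ≈ 96.8 psi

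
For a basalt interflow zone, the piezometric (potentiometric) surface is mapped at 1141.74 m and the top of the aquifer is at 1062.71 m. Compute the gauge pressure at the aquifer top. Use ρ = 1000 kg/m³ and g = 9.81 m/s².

Pressure head at the aquifer top: ψ = h − z = 1141.74 − 1062.71 = 79.03 m.
P = ρgψ = 1000 × 9.81 × 79.03 = 775284 Pa ≈ 775 kPa.

P ≈ 775 kPa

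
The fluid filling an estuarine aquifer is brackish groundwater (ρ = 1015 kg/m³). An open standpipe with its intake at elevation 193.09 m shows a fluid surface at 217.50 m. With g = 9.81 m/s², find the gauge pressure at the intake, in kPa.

P ≈ 243 kPa

Pressure head ψ = h − z = 217.50 − 193.09 = 24.41 m.
P = ρgψ = 1015 × 9.81 × 24.41 = 243054 Pa ≈ 243 kPa.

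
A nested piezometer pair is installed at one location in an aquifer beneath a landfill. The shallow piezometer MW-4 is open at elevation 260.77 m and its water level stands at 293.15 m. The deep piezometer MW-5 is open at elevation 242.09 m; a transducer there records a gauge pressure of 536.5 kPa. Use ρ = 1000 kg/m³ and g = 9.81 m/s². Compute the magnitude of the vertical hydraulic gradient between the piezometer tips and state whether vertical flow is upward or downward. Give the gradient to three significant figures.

Total head at MW-4: h = 293.15 m (water level in the standpipe).
Pressure head at MW-5: ψ = P/(ρg) = 536.5×1000 / (1000 × 9.81) = 54.69 m.
Total head at MW-5: h = z + ψ = 242.09 + 54.69 = 296.78 m.
Δh = h(MW-4) − h(MW-5) = 293.15 − 296.78 = -3.63 m.
Vertical separation Δz = 260.77 − 242.09 = 18.68 m.
|i_v| = |Δh| / Δz = 3.63 / 18.68 = 0.194.
Head is higher in the deep piezometer, so vertical flow is upward (discharge condition).

|i_v| ≈ 0.194; vertical flow is upward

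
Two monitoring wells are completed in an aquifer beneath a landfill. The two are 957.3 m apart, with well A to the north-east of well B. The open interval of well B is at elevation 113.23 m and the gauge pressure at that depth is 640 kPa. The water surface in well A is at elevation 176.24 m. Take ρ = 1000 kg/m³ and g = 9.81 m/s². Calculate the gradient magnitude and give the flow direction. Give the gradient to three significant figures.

i ≈ 0.00233; groundwater flows toward the north-east

Pressure head at well B: ψ = P/(ρg) = 640×1000 / (1000 × 9.81) = 65.24 m.
Total head at well B: h = z + ψ = 113.23 + 65.24 = 178.47 m.
Total head at well A: h = 176.24 m (water level in the piezometer is the total head).
Head difference: h(well B) − h(well A) = 178.47 − 176.24 = 2.23 m.
Hydraulic gradient: i = |Δh| / L = 2.23 / 957.3 = 0.00233.
Flow is from higher to lower head: from well B toward well A, i.e. toward the north-east.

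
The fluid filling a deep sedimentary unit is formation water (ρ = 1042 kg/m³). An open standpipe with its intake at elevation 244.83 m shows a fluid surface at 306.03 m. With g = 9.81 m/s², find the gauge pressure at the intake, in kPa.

P ≈ 626 kPa

Pressure head ψ = h − z = 306.03 − 244.83 = 61.20 m.
P = ρgψ = 1042 × 9.81 × 61.20 = 625588 Pa ≈ 626 kPa.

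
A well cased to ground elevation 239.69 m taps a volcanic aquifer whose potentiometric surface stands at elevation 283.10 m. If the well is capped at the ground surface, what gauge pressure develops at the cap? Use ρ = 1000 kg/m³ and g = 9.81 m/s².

Head above the cap: Δh = 283.10 − 239.69 = 43.41 m.
P = ρgΔh = 1000 × 9.81 × 43.41 = 425852 Pa ≈ 426 kPa.

P ≈ 426 kPa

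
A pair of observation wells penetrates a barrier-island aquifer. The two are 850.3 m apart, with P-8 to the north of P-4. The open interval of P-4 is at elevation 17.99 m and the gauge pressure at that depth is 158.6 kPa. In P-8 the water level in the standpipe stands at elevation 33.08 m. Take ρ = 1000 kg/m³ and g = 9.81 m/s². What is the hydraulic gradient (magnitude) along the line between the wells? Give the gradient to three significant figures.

Pressure head at P-4: ψ = P/(ρg) = 158.6×1000 / (1000 × 9.81) = 16.17 m.
Total head at P-4: h = z + ψ = 17.99 + 16.17 = 34.16 m.
Total head at P-8: h = 33.08 m (water level in the piezometer is the total head).
Head difference: h(P-4) − h(P-8) = 34.16 − 33.08 = 1.08 m.
Hydraulic gradient: i = |Δh| / L = 1.08 / 850.3 = 0.00127.

i ≈ 0.00127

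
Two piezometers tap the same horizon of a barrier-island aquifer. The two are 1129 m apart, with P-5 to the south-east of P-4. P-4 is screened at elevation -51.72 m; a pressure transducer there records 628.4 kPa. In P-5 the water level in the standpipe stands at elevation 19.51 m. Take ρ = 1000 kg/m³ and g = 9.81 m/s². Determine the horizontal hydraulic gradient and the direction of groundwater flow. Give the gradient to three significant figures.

i ≈ 0.00635; groundwater flows toward the north-west

Pressure head at P-4: ψ = P/(ρg) = 628.4×1000 / (1000 × 9.81) = 64.06 m.
Total head at P-4: h = z + ψ = -51.72 + 64.06 = 12.34 m.
Total head at P-5: h = 19.51 m (water level in the piezometer is the total head).
Head difference: h(P-4) − h(P-5) = 12.34 − 19.51 = -7.17 m.
Hydraulic gradient: i = |Δh| / L = 7.17 / 1129 = 0.00635.
Flow is from higher to lower head: from P-5 toward P-4, i.e. toward the north-west.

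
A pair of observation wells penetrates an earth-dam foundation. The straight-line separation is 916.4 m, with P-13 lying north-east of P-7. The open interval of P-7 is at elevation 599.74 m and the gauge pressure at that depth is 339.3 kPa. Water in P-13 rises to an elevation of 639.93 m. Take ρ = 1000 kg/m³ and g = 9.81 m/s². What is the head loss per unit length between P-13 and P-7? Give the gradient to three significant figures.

i ≈ 0.00611 m/m

Pressure head at P-7: ψ = P/(ρg) = 339.3×1000 / (1000 × 9.81) = 34.59 m.
Total head at P-7: h = z + ψ = 599.74 + 34.59 = 634.33 m.
Total head at P-13: h = 639.93 m (water level in the piezometer is the total head).
Head difference: h(P-7) − h(P-13) = 634.33 − 639.93 = -5.60 m.
Hydraulic gradient: i = |Δh| / L = 5.60 / 916.4 = 0.00611.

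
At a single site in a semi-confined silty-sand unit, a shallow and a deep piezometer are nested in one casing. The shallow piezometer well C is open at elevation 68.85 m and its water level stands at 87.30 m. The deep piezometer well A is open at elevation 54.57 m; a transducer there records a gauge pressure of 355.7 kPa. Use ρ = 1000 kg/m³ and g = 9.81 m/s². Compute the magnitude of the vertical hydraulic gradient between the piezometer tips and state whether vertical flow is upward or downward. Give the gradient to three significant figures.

|i_v| ≈ 0.247; vertical flow is upward

Total head at well C: h = 87.30 m (water level in the standpipe).
Pressure head at well A: ψ = P/(ρg) = 355.7×1000 / (1000 × 9.81) = 36.26 m.
Total head at well A: h = z + ψ = 54.57 + 36.26 = 90.83 m.
Δh = h(well C) − h(well A) = 87.30 − 90.83 = -3.53 m.
Vertical separation Δz = 68.85 − 54.57 = 14.28 m.
|i_v| = |Δh| / Δz = 3.53 / 14.28 = 0.247.
Head is higher in the deep piezometer, so vertical flow is upward (discharge condition).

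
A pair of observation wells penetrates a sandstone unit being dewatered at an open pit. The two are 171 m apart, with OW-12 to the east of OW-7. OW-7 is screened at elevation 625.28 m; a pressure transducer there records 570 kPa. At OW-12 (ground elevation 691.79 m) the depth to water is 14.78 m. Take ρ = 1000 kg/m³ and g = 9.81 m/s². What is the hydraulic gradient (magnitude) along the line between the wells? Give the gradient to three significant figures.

Pressure head at OW-7: ψ = P/(ρg) = 570×1000 / (1000 × 9.81) = 58.10 m.
Total head at OW-7: h = z + ψ = 625.28 + 58.10 = 683.38 m.
Total head at OW-12: h = 691.79 − 14.78 = 677.01 m.
Head difference: h(OW-7) − h(OW-12) = 683.38 − 677.01 = 6.37 m.
Hydraulic gradient: i = |Δh| / L = 6.37 / 171 = 0.0373.

i ≈ 0.0373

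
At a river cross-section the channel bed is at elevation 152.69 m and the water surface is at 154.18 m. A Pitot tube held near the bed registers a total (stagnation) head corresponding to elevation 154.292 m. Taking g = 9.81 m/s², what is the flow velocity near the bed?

v ≈ 1.48 m/s

Near the bed, under hydrostatic conditions, the piezometric head (z + ψ) equals the free-surface elevation, 154.18 m.
Velocity head = total − piezometric = 154.292 − 154.18 = 0.112 m.
v = √(2g·h_v) = √(2 × 9.81 × 0.112) = 1.48 m/s.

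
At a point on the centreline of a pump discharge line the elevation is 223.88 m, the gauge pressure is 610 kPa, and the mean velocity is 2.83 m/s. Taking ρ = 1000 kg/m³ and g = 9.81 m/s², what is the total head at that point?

Pressure head ψ = P/(ρg) = 610×1000 / (1000 × 9.81) = 62.18 m.
Velocity head = v²/(2g) = 2.83² / (2 × 9.81) = 0.408 m.
h = z + ψ + v²/(2g) = 223.88 + 62.18 + 0.408 = 286.47 m.

h ≈ 286.47 m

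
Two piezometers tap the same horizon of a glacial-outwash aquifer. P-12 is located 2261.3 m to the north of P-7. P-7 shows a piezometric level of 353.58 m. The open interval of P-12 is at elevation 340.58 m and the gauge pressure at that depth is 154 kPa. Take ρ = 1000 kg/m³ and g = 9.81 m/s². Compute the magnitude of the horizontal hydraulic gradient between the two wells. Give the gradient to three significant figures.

i ≈ 0.00119

Total head at P-7: h = 353.58 m (water level in the piezometer is the total head).
Pressure head at P-12: ψ = P/(ρg) = 154×1000 / (1000 × 9.81) = 15.70 m.
Total head at P-12: h = z + ψ = 340.58 + 15.70 = 356.28 m.
Head difference: h(P-7) − h(P-12) = 353.58 − 356.28 = -2.70 m.
Hydraulic gradient: i = |Δh| / L = 2.70 / 2261.3 = 0.00119.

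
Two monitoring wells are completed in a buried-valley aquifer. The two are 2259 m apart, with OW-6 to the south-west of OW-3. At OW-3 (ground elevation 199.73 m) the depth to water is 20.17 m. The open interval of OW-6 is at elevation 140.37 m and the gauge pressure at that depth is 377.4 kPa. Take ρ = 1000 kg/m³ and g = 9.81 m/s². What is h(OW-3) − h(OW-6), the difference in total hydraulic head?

Δh ≈ 0.72 m

Total head at OW-3: h = 199.73 − 20.17 = 179.56 m.
Pressure head at OW-6: ψ = P/(ρg) = 377.4×1000 / (1000 × 9.81) = 38.47 m.
Total head at OW-6: h = z + ψ = 140.37 + 38.47 = 178.84 m.
Head difference: h(OW-3) − h(OW-6) = 179.56 − 178.84 = 0.72 m.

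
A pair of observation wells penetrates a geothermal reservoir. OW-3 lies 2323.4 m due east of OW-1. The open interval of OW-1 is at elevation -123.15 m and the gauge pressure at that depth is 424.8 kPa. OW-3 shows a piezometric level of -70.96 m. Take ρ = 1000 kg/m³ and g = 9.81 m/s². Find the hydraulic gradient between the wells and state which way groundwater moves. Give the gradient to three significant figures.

Pressure head at OW-1: ψ = P/(ρg) = 424.8×1000 / (1000 × 9.81) = 43.30 m.
Total head at OW-1: h = z + ψ = -123.15 + 43.30 = -79.85 m.
Total head at OW-3: h = -70.96 m (water level in the piezometer is the total head).
Head difference: h(OW-1) − h(OW-3) = -79.85 − (-70.96) = -8.89 m.
Hydraulic gradient: i = |Δh| / L = 8.89 / 2323.4 = 0.00383.
Flow is from higher to lower head: from OW-3 toward OW-1, i.e. toward the west.

i ≈ 0.00383; groundwater flows toward the west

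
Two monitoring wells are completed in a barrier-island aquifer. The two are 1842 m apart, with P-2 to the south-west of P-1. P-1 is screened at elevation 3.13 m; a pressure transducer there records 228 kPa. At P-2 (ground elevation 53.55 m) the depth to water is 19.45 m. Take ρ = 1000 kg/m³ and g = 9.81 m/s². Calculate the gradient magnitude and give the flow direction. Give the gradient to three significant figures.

Pressure head at P-1: ψ = P/(ρg) = 228×1000 / (1000 × 9.81) = 23.24 m.
Total head at P-1: h = z + ψ = 3.13 + 23.24 = 26.37 m.
Total head at P-2: h = 53.55 − 19.45 = 34.10 m.
Head difference: h(P-1) − h(P-2) = 26.37 − 34.10 = -7.73 m.
Hydraulic gradient: i = |Δh| / L = 7.73 / 1842 = 0.00420.
Flow is from higher to lower head: from P-2 toward P-1, i.e. toward the north-east.

i ≈ 0.00420; groundwater flows toward the north-east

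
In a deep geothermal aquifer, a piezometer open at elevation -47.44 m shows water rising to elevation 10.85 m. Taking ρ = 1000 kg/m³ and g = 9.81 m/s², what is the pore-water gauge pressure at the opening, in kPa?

P ≈ 572 kPa

Pressure head ψ = h − z = 10.85 − (-47.44) = 58.29 m.
P = ρgψ = 1000 × 9.81 × 58.29 = 571825 Pa ≈ 572 kPa.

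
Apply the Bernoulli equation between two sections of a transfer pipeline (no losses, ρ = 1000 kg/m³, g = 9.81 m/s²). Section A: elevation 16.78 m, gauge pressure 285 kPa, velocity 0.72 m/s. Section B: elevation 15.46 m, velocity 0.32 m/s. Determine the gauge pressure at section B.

P₂ ≈ 298 kPa

Pressure head at A: ψ₁ = P₁/(ρg) = 285×1000 / (1000 × 9.81) = 29.05 m.
Velocity heads: v₁²/2g = 0.72²/19.62 = 0.026 m; v₂²/2g = 0.32²/19.62 = 0.005 m.
Total head H = z₁ + ψ₁ + v₁²/2g = 16.78 + 29.05 + 0.026 = 45.86 m.
ψ₂ = H − z₂ − v₂²/2g = 45.86 − 15.46 − 0.005 = 30.39 m.
P₂ = ρgψ₂ = 1000 × 9.81 × 30.39 ≈ 298 kPa.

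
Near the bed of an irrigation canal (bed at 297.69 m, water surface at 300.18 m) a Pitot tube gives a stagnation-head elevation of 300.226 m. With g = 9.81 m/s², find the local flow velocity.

Near the bed, under hydrostatic conditions, the piezometric head (z + ψ) equals the free-surface elevation, 300.18 m.
Velocity head = total − piezometric = 300.226 − 300.18 = 0.046 m.
v = √(2g·h_v) = √(2 × 9.81 × 0.046) = 0.950 m/s.

v ≈ 0.950 m/s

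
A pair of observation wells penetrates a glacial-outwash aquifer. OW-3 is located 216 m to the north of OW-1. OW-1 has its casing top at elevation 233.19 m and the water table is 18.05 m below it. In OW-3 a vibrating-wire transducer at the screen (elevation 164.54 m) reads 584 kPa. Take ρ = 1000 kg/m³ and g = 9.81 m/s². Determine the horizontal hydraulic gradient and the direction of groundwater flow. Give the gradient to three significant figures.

Total head at OW-1: h = 233.19 − 18.05 = 215.14 m.
Pressure head at OW-3: ψ = P/(ρg) = 584×1000 / (1000 × 9.81) = 59.53 m.
Total head at OW-3: h = z + ψ = 164.54 + 59.53 = 224.07 m.
Head difference: h(OW-1) − h(OW-3) = 215.14 − 224.07 = -8.93 m.
Hydraulic gradient: i = |Δh| / L = 8.93 / 216 = 0.0413.
Flow is from higher to lower head: from OW-3 toward OW-1, i.e. toward the south.

i ≈ 0.0413; groundwater flows toward the south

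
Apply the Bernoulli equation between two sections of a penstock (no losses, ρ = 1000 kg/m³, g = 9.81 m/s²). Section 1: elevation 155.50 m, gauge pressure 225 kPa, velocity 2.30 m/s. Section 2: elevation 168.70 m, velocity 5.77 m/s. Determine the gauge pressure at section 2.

P₂ ≈ 81.5 kPa

Pressure head at 1: ψ₁ = P₁/(ρg) = 225×1000 / (1000 × 9.81) = 22.94 m.
Velocity heads: v₁²/2g = 2.30²/19.62 = 0.270 m; v₂²/2g = 5.77²/19.62 = 1.697 m.
Total head H = z₁ + ψ₁ + v₁²/2g = 155.50 + 22.94 + 0.270 = 178.71 m.
ψ₂ = H − z₂ − v₂²/2g = 178.71 − 168.70 − 1.697 = 8.31 m.
P₂ = ρgψ₂ = 1000 × 9.81 × 8.31 ≈ 81.5 kPa.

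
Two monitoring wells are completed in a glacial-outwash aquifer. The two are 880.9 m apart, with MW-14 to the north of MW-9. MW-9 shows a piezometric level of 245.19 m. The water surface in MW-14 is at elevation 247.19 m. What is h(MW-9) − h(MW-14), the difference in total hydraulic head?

Total head at MW-9: h = 245.19 m (water level in the piezometer is the total head).
Total head at MW-14: h = 247.19 m (water level in the piezometer is the total head).
Head difference: h(MW-9) − h(MW-14) = 245.19 − 247.19 = -2.00 m.

Δh ≈ -2.00 m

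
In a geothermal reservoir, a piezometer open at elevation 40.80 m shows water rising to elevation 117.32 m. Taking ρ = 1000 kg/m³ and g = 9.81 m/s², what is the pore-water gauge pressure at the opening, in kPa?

Pressure head ψ = h − z = 117.32 − 40.80 = 76.52 m.
P = ρgψ = 1000 × 9.81 × 76.52 = 750661 Pa ≈ 751 kPa.

P ≈ 751 kPa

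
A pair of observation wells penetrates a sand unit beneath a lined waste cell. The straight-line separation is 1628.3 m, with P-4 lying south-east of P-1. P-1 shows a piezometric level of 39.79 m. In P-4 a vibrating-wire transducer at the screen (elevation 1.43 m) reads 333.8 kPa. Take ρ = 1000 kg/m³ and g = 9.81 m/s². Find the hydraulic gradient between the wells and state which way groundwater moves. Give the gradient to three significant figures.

Total head at P-1: h = 39.79 m (water level in the piezometer is the total head).
Pressure head at P-4: ψ = P/(ρg) = 333.8×1000 / (1000 × 9.81) = 34.03 m.
Total head at P-4: h = z + ψ = 1.43 + 34.03 = 35.46 m.
Head difference: h(P-1) − h(P-4) = 39.79 − 35.46 = 4.33 m.
Hydraulic gradient: i = |Δh| / L = 4.33 / 1628.3 = 0.00266.
Flow is from higher to lower head: from P-1 toward P-4, i.e. toward the south-east.

i ≈ 0.00266; groundwater flows toward the south-east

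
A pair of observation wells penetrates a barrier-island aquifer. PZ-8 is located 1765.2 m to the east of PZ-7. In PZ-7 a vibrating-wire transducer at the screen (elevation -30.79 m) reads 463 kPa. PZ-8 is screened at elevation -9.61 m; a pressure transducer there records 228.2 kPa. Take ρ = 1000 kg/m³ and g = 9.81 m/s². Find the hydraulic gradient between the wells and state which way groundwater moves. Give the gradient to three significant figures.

Pressure head at PZ-7: ψ = P/(ρg) = 463×1000 / (1000 × 9.81) = 47.20 m.
Total head at PZ-7: h = z + ψ = -30.79 + 47.20 = 16.41 m.
Pressure head at PZ-8: ψ = P/(ρg) = 228.2×1000 / (1000 × 9.81) = 23.26 m.
Total head at PZ-8: h = z + ψ = -9.61 + 23.26 = 13.65 m.
Head difference: h(PZ-7) − h(PZ-8) = 16.41 − 13.65 = 2.76 m.
Hydraulic gradient: i = |Δh| / L = 2.76 / 1765.2 = 0.00156.
Flow is from higher to lower head: from PZ-7 toward PZ-8, i.e. toward the east.

i ≈ 0.00156; groundwater flows toward the east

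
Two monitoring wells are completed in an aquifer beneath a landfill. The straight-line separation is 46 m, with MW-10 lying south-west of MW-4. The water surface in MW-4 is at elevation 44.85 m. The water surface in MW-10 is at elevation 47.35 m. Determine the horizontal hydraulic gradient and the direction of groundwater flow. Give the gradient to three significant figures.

i ≈ 0.0543; groundwater flows toward the north-east

Total head at MW-4: h = 44.85 m (water level in the piezometer is the total head).
Total head at MW-10: h = 47.35 m (water level in the piezometer is the total head).
Head difference: h(MW-4) − h(MW-10) = 44.85 − 47.35 = -2.50 m.
Hydraulic gradient: i = |Δh| / L = 2.50 / 46 = 0.0543.
Flow is from higher to lower head: from MW-10 toward MW-4, i.e. toward the north-east.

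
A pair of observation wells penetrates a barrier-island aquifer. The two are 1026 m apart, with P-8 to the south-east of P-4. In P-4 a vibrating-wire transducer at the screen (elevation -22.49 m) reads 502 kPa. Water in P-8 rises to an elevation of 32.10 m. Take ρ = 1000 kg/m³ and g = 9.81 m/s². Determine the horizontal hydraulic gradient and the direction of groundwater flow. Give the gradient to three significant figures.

i ≈ 0.00333; groundwater flows toward the north-west

Pressure head at P-4: ψ = P/(ρg) = 502×1000 / (1000 × 9.81) = 51.17 m.
Total head at P-4: h = z + ψ = -22.49 + 51.17 = 28.68 m.
Total head at P-8: h = 32.10 m (water level in the piezometer is the total head).
Head difference: h(P-4) − h(P-8) = 28.68 − 32.10 = -3.42 m.
Hydraulic gradient: i = |Δh| / L = 3.42 / 1026 = 0.00333.
Flow is from higher to lower head: from P-8 toward P-4, i.e. toward the north-west.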